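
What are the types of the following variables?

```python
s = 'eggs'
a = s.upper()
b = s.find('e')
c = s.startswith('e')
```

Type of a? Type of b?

upper() returns str; find() returns int

str, int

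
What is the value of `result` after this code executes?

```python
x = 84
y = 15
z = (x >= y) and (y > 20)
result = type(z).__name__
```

x is int; y is int; z is bool; result = 'bool'

'bool'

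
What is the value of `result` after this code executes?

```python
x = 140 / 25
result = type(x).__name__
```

x is float; result = 'float'

'float'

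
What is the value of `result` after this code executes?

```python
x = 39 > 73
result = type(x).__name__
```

x is bool; result = 'bool'

'bool'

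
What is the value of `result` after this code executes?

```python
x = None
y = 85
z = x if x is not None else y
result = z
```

x = None; y = 85; z = 85; result = 85

85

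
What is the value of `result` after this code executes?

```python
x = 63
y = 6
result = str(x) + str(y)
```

x = 63; y = 6; result = '636'

'636'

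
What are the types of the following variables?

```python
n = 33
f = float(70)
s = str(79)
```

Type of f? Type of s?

f is assigned the result of calling float(), which returns a float; s is assigned the result of calling str(), which returns a str

float, str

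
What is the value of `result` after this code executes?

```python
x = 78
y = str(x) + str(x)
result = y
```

x = 78; y = '7878'; result = '7878'

'7878'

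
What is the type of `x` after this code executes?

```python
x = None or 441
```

'or' with None returns the other truthy value

int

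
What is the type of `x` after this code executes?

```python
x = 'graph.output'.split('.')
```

str.split() returns list

list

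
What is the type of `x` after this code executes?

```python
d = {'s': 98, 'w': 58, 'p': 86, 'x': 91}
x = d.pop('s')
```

dict.pop() returns the value

int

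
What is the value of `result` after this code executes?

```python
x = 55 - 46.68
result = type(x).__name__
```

x is float; result = 'float'

'float'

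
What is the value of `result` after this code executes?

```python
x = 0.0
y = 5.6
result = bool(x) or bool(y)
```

x = 0.0; y = 5.6; result = True

True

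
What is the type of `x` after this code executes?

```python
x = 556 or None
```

'or' returns first truthy value

int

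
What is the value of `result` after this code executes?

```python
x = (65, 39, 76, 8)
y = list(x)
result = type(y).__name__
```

x is tuple; y is list; result = 'list'

'list'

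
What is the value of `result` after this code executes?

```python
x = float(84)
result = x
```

x = 84.0; result = 84.0

84.0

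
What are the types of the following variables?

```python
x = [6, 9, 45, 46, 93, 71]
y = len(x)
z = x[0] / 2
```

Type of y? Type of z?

len() returns int; int / int = float

int, float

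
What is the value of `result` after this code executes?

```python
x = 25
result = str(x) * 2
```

x = 25; result = '2525'

'2525'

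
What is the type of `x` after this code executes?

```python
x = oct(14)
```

oct() returns str representation

str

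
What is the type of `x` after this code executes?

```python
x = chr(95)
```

chr() returns str (single char)

str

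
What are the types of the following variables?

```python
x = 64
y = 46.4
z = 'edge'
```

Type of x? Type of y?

x is assigned a bare integer (no decimal point), so it is an int; y is assigned a number with a decimal point, so it is a float

int, float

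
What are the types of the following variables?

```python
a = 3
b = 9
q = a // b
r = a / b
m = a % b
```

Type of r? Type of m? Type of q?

/ returns float; % of ints returns int; // returns int

float, int, int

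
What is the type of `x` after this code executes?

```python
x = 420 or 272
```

'or' returns first truthy value (int)

int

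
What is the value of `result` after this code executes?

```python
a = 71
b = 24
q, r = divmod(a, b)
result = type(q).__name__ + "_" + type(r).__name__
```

a is int; b is int; q is int; r is int; result = 'int_int'

'int_int'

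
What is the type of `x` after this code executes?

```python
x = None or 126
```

'or' with None returns the other truthy value

int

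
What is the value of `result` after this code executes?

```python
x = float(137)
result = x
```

x = 137.0; result = 137.0

137.0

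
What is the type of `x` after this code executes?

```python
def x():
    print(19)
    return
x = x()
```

Bare return returns None

NoneType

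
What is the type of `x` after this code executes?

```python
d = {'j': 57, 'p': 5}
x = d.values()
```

.values() returns dict_values view

dict_values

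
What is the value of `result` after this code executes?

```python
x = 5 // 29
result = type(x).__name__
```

x is int; result = 'int'

'int'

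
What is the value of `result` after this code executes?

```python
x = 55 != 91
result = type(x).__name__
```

x is bool; result = 'bool'

'bool'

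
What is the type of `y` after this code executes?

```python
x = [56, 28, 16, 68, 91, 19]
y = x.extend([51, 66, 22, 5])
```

list.extend() returns None

NoneType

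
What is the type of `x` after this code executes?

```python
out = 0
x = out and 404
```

'and' returns first falsy value (0 is int)

int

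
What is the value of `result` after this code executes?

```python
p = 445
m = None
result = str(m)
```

p = 445; m = None; result = 'None'

'None'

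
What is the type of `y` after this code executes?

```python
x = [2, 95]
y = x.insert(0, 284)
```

list.insert() returns None

NoneType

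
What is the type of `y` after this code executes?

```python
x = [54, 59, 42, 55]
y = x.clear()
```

list.clear() returns None

NoneType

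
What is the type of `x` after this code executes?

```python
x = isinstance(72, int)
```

isinstance() returns bool

bool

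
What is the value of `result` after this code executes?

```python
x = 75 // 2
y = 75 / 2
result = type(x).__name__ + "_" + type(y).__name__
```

x is int; y is float; result = 'int_float'

'int_float'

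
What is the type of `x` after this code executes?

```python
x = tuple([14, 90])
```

tuple() constructor returns tuple

tuple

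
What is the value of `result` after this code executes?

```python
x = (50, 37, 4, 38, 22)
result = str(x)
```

x = (50, 37, 4, 38, 22); result = '(50, 37, 4, 38, 22)'

'(50, 37, 4, 38, 22)'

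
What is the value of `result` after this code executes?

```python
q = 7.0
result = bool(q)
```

q = 7.0; result = True

True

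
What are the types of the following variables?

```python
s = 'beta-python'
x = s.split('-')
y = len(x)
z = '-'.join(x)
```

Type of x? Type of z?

str.split() returns list; str.join() returns str

list, str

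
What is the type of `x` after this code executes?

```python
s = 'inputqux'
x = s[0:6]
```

Slicing a str returns str

str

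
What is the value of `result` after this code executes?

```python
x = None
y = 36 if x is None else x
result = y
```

x = None; y = 36; result = 36

36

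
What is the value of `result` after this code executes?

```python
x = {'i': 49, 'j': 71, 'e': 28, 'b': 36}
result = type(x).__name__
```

x is dict; result = 'dict'

'dict'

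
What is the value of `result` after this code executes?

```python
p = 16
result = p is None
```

p = 16; result = False

False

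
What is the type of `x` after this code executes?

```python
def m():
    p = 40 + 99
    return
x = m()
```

Bare return returns None

NoneType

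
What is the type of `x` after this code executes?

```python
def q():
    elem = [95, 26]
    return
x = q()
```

Bare return returns None

NoneType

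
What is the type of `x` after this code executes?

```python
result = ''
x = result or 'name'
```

'or' returns first truthy value (str)

str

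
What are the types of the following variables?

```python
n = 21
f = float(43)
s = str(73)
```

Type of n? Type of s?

n is assigned a bare integer (no decimal point), so it is an int; s is assigned the result of calling str(), which returns a str

int, str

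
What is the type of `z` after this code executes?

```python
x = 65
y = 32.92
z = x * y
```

int * float = float

float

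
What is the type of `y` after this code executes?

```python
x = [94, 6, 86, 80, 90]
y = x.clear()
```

list.clear() returns None

NoneType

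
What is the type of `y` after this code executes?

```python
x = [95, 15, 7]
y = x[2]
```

Indexing list[int] returns int

int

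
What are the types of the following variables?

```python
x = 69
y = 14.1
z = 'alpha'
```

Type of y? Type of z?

y is assigned a number with a decimal point, so it is a float; z is assigned a quoted string literal, so it is a str

float, str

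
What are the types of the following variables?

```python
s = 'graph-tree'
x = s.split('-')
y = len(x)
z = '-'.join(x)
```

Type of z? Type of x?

str.join() returns str; str.split() returns list

str, list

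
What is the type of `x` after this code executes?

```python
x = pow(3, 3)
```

pow(int, int) returns int

int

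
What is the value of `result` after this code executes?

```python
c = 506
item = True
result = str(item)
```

c = 506; item = True; result = 'True'

'True'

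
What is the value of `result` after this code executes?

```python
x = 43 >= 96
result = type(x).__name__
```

x is bool; result = 'bool'

'bool'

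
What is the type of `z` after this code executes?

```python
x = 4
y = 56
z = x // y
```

int // int = int

int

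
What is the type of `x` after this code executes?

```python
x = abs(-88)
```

abs() of int returns int

int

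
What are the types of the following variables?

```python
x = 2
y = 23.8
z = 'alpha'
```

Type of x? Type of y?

x is assigned a bare integer (no decimal point), so it is an int; y is assigned a number with a decimal point, so it is a float

int, float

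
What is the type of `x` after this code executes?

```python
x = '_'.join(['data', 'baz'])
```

str.join() returns str

str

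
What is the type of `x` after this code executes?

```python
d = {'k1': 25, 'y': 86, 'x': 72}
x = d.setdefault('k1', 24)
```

dict.setdefault() returns the (existing or default) value

int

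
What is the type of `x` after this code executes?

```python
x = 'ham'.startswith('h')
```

str.startswith() returns bool

bool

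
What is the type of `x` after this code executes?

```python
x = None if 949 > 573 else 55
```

949 > 573 is True, so the if branch is taken

NoneType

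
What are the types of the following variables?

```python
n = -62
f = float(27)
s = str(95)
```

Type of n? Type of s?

n is assigned a bare integer (no decimal point), so it is an int; s is assigned the result of calling str(), which returns a str

int, str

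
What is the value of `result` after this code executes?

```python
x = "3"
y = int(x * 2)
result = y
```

x = '3'; y = 33; result = 33

33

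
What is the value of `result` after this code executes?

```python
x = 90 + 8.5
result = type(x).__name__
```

x is float; result = 'float'

'float'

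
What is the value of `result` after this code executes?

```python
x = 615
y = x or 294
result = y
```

x = 615; y = 615; result = 615

615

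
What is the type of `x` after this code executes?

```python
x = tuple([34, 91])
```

tuple() constructor returns tuple

tuple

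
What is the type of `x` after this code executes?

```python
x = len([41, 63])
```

len() always returns int

int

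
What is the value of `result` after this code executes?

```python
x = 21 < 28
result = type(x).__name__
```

x is bool; result = 'bool'

'bool'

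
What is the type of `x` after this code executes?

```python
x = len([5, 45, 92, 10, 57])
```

len() always returns int

int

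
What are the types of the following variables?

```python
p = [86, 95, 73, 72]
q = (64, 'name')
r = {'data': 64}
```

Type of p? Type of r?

p is assigned a list literal (square brackets); r is assigned a dict literal ({key: value})

list, dict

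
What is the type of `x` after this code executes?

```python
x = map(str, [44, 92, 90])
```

map() returns a map object

map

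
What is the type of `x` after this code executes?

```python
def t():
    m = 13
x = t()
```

Function without return returns None

NoneType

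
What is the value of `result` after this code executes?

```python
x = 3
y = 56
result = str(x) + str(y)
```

x = 3; y = 56; result = '356'

'356'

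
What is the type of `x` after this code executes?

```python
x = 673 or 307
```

'or' returns first truthy value (int)

int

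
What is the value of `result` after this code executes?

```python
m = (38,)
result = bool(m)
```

m = (38,); result = True

True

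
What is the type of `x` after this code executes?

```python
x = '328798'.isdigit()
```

str.isdigit() returns bool

bool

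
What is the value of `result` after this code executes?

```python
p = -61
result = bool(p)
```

p = -61; result = True

True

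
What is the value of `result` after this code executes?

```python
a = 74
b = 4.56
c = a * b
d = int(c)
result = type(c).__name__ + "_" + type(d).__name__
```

a is int; b is float; c is float; d is int; result = 'float_int'

'float_int'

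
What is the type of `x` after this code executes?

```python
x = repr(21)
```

repr() returns str

str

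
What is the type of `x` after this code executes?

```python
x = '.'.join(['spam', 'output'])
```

str.join() returns str

str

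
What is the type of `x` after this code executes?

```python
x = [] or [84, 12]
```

'or' returns first truthy value (list)

list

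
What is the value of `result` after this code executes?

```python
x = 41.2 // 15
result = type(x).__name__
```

x is float; result = 'float'

'float'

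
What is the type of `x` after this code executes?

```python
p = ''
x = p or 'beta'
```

'or' returns first truthy value (str)

str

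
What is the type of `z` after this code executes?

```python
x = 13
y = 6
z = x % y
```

int % int = int

int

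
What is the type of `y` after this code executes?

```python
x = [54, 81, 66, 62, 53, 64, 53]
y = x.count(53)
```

list.count() returns int

int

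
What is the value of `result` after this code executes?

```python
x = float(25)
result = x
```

x = 25.0; result = 25.0

25.0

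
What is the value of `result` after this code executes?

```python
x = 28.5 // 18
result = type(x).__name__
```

x is float; result = 'float'

'float'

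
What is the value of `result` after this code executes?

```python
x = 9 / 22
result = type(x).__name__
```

x is float; result = 'float'

'float'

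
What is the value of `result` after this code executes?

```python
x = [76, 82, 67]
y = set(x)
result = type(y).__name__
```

x is list; y is set; result = 'set'

'set'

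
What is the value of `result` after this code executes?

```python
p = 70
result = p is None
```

p = 70; result = False

False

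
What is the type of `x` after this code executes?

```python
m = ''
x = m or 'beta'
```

'or' returns first truthy value (str)

str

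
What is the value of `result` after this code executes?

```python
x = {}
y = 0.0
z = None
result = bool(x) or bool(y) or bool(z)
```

x = {}; y = 0.0; z = None; result = False

False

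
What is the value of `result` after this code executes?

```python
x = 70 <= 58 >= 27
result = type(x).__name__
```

x is bool; result = 'bool'

'bool'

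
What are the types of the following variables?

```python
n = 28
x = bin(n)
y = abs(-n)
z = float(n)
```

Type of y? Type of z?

abs() of int returns int; float() returns float

int, float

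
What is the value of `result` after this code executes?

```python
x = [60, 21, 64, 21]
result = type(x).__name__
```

x is list; result = 'list'

'list'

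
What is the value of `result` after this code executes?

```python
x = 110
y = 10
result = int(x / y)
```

x = 110; y = 10; result = 11

11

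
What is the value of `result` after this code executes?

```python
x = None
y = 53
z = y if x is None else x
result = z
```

x = None; y = 53; z = 53; result = 53

53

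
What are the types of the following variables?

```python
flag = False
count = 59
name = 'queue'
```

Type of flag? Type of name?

flag is assigned the constant False, which has type bool; name is assigned a quoted string literal, so it is a str

bool, str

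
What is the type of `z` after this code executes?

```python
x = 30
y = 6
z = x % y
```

int % int = int

int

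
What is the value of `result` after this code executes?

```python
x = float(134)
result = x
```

x = 134.0; result = 134.0

134.0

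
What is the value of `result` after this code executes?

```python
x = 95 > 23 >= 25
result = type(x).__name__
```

x is bool; result = 'bool'

'bool'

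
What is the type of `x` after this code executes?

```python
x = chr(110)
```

chr() returns str (single char)

str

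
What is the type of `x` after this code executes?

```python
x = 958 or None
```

'or' returns first truthy value

int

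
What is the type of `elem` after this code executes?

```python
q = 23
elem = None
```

None has type NoneType

NoneType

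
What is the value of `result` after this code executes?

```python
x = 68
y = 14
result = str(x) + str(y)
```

x = 68; y = 14; result = '6814'

'6814'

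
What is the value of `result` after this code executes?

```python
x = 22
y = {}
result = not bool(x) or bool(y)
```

x = 22; y = {}; result = False

False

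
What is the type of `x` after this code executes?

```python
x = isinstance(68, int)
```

isinstance() returns bool

bool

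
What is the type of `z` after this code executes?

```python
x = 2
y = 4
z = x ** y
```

positive int ** positive int = int

int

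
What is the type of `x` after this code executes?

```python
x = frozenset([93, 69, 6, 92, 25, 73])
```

frozenset() returns frozenset

frozenset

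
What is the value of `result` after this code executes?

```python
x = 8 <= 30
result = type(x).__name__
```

x is bool; result = 'bool'

'bool'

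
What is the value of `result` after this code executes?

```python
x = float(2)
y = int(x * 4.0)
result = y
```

x = 2.0; y = 8; result = 8

8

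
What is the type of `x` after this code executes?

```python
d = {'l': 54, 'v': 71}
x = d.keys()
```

.keys() returns dict_keys view

dict_keys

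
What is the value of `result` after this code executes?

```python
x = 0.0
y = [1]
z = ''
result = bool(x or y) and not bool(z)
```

x = 0.0; y = [1]; z = ''; result = True

True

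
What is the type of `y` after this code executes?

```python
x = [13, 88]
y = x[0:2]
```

Slicing a list returns a list

list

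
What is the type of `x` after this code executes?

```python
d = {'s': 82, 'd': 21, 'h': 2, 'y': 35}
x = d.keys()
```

.keys() returns dict_keys view

dict_keys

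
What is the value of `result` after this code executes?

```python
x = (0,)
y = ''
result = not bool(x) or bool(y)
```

x = (0,); y = ''; result = False

False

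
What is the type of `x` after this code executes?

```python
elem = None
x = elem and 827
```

'and' returns first falsy value (None)

NoneType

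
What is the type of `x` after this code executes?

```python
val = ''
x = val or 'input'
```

'or' returns first truthy value (str)

str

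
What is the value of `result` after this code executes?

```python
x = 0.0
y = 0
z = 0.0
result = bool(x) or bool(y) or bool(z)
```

x = 0.0; y = 0; z = 0.0; result = False

False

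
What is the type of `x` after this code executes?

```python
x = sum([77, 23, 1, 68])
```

sum() of ints returns int

int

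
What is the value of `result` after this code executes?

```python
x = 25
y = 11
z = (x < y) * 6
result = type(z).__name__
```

x is int; y is int; z is int; result = 'int'

'int'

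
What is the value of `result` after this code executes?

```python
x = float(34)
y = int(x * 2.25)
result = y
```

x = 34.0; y = 76; result = 76

76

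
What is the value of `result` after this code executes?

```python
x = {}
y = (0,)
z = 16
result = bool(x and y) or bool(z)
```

x = {}; y = (0,); z = 16; result = True

True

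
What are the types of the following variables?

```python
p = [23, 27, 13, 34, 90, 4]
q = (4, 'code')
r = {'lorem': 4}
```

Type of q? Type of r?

q is assigned a tuple (parenthesized, comma-separated values); r is assigned a dict literal ({key: value})

tuple, dict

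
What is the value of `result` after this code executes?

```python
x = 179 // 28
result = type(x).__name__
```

x is int; result = 'int'

'int'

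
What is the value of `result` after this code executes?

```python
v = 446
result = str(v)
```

v = 446; result = '446'

'446'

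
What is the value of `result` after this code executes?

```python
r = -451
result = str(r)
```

r = -451; result = '-451'

'-451'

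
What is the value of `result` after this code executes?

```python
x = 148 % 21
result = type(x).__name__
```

x is int; result = 'int'

'int'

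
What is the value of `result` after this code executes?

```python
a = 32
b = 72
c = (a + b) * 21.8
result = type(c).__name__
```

a is int; b is int; c is float; result = 'float'

'float'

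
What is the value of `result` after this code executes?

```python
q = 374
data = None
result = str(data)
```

q = 374; data = None; result = 'None'

'None'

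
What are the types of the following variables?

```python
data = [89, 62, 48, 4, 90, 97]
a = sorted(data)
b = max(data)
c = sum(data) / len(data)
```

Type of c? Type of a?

int / int = float; sorted() returns list

float, list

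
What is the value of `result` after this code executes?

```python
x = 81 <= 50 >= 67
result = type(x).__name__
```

x is bool; result = 'bool'

'bool'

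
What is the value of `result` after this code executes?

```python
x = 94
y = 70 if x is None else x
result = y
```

x = 94; y = 94; result = 94

94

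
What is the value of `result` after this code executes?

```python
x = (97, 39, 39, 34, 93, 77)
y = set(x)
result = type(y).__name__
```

x is tuple; y is set; result = 'set'

'set'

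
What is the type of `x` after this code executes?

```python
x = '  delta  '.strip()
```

str.strip() returns str

str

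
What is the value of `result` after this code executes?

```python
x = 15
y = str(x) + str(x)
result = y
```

x = 15; y = '1515'; result = '1515'

'1515'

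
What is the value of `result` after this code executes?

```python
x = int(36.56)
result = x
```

x = 36; result = 36

36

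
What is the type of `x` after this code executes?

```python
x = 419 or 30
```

'or' returns first truthy value (int)

int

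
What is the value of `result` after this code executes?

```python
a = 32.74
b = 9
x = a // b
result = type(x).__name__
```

a is float; b is int; x is float; result = 'float'

'float'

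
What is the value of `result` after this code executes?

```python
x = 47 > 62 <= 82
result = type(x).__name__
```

x is bool; result = 'bool'

'bool'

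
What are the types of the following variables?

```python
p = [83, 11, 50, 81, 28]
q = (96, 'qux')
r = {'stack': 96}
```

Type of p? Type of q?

p is assigned a list literal (square brackets); q is assigned a tuple (parenthesized, comma-separated values)

list, tuple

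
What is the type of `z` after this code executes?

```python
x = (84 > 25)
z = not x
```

'not' returns bool

bool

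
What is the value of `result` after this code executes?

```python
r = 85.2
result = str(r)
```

r = 85.2; result = '85.2'

'85.2'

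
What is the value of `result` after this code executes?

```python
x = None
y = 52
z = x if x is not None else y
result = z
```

x = None; y = 52; z = 52; result = 52

52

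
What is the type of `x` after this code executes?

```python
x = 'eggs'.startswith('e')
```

str.startswith() returns bool

bool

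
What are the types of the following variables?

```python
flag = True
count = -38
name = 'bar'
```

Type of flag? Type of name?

flag is assigned the constant True, which has type bool; name is assigned a quoted string literal, so it is a str

bool, str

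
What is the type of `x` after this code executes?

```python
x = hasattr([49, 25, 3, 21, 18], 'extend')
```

hasattr() returns bool

bool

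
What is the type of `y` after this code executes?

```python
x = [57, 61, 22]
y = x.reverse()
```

list.reverse() returns None

NoneType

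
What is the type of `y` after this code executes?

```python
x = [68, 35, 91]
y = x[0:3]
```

Slicing a list returns a list

list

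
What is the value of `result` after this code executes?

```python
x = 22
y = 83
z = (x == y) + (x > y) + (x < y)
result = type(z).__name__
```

x is int; y is int; z is int; result = 'int'

'int'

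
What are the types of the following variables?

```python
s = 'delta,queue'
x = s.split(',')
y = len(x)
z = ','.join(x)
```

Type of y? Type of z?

len() returns int; str.join() returns str

int, str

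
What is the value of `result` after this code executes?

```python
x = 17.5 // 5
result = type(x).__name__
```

x is float; result = 'float'

'float'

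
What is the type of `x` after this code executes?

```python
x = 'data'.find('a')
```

str.find() returns int index

int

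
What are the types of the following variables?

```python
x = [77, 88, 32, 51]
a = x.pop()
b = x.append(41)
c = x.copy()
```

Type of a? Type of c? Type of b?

pop() returns element; copy() returns list; append() returns None

int, list, NoneType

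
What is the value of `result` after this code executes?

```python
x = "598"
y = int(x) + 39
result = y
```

x = '598'; y = 637; result = 637

637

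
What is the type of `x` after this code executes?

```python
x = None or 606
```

'or' with None returns the other truthy value

int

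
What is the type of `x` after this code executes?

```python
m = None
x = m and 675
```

'and' returns first falsy value (None)

NoneType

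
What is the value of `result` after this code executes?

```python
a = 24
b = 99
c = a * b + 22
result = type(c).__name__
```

a is int; b is int; c is int; result = 'int'

'int'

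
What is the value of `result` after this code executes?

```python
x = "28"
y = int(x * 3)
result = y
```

x = '28'; y = 282828; result = 282828

282828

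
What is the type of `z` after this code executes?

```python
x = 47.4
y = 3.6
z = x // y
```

float // float = float

float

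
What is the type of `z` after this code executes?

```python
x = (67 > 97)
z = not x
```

'not' returns bool

bool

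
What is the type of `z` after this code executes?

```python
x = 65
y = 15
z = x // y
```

int // int = int

int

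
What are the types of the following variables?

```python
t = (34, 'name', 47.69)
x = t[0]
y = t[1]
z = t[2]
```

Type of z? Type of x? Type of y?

tuple[2] is float; tuple[0] is int; tuple[1] is str

float, int, str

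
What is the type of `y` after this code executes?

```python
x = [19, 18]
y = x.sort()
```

list.sort() returns None (mutates in place)

NoneType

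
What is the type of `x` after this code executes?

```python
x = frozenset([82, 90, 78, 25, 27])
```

frozenset() returns frozenset

frozenset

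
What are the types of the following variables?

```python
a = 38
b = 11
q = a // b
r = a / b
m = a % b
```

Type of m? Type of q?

% of ints returns int; // returns int

int, int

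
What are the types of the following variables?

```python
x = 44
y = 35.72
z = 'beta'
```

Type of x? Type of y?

x is assigned a bare integer (no decimal point), so it is an int; y is assigned a number with a decimal point, so it is a float

int, float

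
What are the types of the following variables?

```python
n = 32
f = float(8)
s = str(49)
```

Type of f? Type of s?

f is assigned the result of calling float(), which returns a float; s is assigned the result of calling str(), which returns a str

float, str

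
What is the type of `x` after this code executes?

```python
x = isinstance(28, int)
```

isinstance() returns bool

bool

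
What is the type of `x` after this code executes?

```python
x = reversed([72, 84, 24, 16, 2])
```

reversed() on a list returns list_reverseiterator

list_reverseiterator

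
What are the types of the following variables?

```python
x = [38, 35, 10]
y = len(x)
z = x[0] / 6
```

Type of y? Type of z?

len() returns int; int / int = float

int, float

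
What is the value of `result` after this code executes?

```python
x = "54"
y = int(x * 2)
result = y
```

x = '54'; y = 5454; result = 5454

5454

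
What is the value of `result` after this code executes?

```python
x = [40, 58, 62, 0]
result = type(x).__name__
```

x is list; result = 'list'

'list'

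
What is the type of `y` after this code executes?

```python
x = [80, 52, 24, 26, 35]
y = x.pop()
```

list.pop() returns the popped element

int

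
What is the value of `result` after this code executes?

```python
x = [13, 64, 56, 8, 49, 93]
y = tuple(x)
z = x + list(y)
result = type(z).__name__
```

x is list; y is tuple; z is list; result = 'list'

'list'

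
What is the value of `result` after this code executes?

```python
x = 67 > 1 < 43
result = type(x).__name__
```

x is bool; result = 'bool'

'bool'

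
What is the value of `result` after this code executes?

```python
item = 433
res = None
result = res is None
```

item = 433; res = None; result = True

True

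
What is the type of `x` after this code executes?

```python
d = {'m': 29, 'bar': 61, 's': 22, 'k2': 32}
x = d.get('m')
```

dict.get() returns value type when found

int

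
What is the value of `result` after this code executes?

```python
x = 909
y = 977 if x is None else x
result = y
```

x = 909; y = 909; result = 909

909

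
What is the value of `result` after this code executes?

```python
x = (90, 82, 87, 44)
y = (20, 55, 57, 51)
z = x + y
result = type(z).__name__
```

x is tuple; y is tuple; z is tuple; result = 'tuple'

'tuple'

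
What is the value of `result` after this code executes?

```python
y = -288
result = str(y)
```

y = -288; result = '-288'

'-288'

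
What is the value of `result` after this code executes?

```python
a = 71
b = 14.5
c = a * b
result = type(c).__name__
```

a is int; b is float; c is float; result = 'float'

'float'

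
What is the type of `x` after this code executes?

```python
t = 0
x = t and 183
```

'and' returns first falsy value (0 is int)

int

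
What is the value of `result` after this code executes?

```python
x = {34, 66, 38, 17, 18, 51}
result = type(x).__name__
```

x is set; result = 'set'

'set'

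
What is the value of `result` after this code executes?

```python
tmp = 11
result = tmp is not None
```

tmp = 11; result = True

True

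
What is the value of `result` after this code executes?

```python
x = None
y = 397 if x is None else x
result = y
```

x = None; y = 397; result = 397

397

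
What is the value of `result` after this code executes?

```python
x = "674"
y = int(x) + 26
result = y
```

x = '674'; y = 700; result = 700

700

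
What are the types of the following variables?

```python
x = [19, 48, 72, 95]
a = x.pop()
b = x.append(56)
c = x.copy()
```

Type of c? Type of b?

copy() returns list; append() returns None

list, NoneType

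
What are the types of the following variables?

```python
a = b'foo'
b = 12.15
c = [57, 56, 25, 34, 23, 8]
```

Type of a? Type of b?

a is assigned a bytes literal (b'...' prefix); b is assigned a number with a decimal point, so it is a float

bytes, float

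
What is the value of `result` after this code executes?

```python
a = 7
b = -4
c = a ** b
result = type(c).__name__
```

a is int; b is int; c is float; result = 'float'

'float'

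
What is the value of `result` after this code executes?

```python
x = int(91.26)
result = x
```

x = 91; result = 91

91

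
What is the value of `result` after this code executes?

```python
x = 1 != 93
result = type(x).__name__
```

x is bool; result = 'bool'

'bool'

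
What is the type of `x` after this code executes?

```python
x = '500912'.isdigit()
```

str.isdigit() returns bool

bool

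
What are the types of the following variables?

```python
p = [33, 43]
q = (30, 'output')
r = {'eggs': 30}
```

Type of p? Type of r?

p is assigned a list literal (square brackets); r is assigned a dict literal ({key: value})

list, dict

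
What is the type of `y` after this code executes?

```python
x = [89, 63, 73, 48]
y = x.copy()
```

list.copy() returns list

list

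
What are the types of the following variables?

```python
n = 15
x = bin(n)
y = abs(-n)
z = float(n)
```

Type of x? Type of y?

bin() returns str; abs() of int returns int

str, int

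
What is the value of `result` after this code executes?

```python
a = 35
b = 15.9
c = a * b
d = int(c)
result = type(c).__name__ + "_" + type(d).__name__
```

a is int; b is float; c is float; d is int; result = 'float_int'

'float_int'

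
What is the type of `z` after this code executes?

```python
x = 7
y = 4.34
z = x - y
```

int - float = float

float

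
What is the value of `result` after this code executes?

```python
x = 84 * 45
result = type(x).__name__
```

x is int; result = 'int'

'int'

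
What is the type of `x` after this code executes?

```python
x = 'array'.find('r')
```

str.find() returns int index

int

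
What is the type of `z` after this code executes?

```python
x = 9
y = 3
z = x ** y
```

positive int ** positive int = int

int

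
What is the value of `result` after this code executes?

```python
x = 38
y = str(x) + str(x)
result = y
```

x = 38; y = '3838'; result = '3838'

'3838'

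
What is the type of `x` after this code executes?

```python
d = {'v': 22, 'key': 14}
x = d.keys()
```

.keys() returns dict_keys view

dict_keys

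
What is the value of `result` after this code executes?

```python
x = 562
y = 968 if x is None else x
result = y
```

x = 562; y = 562; result = 562

562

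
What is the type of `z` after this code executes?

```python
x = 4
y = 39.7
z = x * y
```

int * float = float

float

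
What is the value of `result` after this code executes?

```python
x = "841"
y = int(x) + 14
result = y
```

x = '841'; y = 855; result = 855

855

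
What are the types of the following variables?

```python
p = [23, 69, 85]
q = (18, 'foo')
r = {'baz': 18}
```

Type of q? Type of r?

q is assigned a tuple (parenthesized, comma-separated values); r is assigned a dict literal ({key: value})

tuple, dict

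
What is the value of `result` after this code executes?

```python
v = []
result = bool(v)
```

v = []; result = False

False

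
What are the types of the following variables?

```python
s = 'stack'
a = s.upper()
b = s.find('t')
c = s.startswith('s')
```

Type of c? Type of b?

startswith() returns bool; find() returns int

bool, int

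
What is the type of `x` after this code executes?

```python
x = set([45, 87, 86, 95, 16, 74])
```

set() constructor returns set

set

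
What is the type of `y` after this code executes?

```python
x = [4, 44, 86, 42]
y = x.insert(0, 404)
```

list.insert() returns None

NoneType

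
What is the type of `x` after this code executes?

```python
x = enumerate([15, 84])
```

enumerate() returns an enumerate object

enumerate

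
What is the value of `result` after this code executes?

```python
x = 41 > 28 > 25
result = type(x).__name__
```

x is bool; result = 'bool'

'bool'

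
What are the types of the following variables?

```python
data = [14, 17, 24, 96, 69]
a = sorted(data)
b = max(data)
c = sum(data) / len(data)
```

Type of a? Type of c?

sorted() returns list; int / int = float

list, float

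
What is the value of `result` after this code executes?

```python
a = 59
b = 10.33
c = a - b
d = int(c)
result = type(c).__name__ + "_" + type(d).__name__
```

a is int; b is float; c is float; d is int; result = 'float_int'

'float_int'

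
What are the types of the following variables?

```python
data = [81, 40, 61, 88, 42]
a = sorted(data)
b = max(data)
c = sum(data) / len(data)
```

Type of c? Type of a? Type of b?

int / int = float; sorted() returns list; max of ints returns int

float, list, int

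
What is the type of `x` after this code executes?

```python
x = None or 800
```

'or' with None returns the other truthy value

int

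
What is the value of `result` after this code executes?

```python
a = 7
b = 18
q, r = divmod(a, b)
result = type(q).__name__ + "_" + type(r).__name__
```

a is int; b is int; q is int; r is int; result = 'int_int'

'int_int'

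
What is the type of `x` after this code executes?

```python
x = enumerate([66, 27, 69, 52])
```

enumerate() returns an enumerate object

enumerate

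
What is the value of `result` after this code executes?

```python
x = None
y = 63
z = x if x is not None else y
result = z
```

x = None; y = 63; z = 63; result = 63

63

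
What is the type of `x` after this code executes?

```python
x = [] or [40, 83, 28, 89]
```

'or' returns first truthy value (list)

list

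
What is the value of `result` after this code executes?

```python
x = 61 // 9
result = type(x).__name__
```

x is int; result = 'int'

'int'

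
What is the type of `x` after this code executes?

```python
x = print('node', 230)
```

print() returns None

NoneType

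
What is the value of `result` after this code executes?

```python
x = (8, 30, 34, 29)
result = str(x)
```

x = (8, 30, 34, 29); result = '(8, 30, 34, 29)'

'(8, 30, 34, 29)'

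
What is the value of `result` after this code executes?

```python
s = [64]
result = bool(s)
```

s = [64]; result = True

True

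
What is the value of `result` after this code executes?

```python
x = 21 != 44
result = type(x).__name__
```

x is bool; result = 'bool'

'bool'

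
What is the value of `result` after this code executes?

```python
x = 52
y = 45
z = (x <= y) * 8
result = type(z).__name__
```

x is int; y is int; z is int; result = 'int'

'int'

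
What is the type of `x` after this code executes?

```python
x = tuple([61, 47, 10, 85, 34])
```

tuple() constructor returns tuple

tuple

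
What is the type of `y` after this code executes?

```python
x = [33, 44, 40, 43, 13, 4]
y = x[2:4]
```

Slicing a list returns a list

list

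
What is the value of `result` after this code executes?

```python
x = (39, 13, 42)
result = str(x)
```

x = (39, 13, 42); result = '(39, 13, 42)'

'(39, 13, 42)'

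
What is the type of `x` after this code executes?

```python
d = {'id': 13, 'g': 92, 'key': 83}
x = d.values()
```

.values() returns dict_values view

dict_values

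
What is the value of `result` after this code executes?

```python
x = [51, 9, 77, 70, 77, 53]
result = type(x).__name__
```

x is list; result = 'list'

'list'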